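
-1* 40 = -40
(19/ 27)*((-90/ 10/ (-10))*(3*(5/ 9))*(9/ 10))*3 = 2.85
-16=-16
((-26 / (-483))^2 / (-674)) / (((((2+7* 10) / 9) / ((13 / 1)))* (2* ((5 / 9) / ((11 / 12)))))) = -24167 / 4192980960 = -0.00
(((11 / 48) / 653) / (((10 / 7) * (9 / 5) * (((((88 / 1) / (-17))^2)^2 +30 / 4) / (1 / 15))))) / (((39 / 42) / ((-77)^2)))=266910648851 / 3333305289127320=0.00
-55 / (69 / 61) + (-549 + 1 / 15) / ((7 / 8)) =-1632481 / 2415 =-675.98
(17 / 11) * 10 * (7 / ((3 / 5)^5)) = 3718750 / 2673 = 1391.23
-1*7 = -7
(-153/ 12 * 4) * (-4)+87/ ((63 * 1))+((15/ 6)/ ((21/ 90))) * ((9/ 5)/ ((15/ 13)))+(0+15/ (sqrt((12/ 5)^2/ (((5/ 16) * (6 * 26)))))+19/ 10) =25 * sqrt(195)/ 8+47039/ 210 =267.63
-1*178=-178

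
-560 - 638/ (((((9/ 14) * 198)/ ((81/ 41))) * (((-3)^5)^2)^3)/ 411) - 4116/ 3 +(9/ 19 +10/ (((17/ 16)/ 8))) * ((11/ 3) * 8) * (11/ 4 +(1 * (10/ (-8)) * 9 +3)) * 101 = -1123859486093449386992146/ 908872087443145569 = -1236543.08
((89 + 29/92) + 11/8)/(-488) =-0.19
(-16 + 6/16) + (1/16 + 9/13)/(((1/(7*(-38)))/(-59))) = 615177/52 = 11830.33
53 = 53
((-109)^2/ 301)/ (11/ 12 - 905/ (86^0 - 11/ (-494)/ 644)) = -15119618028/ 346296220081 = -0.04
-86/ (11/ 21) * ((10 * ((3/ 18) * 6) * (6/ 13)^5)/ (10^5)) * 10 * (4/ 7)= -1003104/ 510527875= -0.00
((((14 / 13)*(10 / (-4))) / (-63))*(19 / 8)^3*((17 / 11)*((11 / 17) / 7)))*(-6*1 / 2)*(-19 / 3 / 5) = 130321 / 419328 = 0.31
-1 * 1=-1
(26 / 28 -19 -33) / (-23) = 715 / 322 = 2.22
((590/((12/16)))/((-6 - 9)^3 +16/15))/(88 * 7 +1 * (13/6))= -70800/187708781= -0.00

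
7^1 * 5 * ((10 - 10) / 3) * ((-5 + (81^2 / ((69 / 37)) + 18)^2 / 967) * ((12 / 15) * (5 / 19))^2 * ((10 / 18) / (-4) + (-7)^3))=0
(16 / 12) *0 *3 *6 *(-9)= 0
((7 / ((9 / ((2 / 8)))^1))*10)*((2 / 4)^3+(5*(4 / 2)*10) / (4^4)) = 385 / 384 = 1.00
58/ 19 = 3.05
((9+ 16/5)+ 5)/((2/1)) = 43/5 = 8.60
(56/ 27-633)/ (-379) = 17035/ 10233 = 1.66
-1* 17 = -17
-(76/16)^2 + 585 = 8999/16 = 562.44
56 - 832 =-776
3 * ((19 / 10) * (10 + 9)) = 1083 / 10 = 108.30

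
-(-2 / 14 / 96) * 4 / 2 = 1 / 336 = 0.00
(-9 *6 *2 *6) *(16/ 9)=-1152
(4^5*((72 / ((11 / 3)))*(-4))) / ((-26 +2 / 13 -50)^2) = -13.98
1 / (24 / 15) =5 / 8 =0.62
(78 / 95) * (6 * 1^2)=468 / 95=4.93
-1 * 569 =-569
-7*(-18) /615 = 42 /205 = 0.20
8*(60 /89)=480 /89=5.39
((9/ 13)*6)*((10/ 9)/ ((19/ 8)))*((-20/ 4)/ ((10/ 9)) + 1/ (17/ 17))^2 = 5880/ 247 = 23.81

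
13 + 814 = 827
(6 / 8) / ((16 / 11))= 33 / 64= 0.52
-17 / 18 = -0.94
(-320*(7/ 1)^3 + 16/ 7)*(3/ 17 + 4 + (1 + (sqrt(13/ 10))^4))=-2242103148/ 2975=-753648.12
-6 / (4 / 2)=-3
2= 2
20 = 20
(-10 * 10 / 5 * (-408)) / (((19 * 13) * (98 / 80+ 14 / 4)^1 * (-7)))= -108800 / 108927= -1.00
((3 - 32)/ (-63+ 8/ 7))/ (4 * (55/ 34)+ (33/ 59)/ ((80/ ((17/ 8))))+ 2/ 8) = 130309760/ 1872126161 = 0.07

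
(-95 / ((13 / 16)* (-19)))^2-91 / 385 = 349803 / 9295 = 37.63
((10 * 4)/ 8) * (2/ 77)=10/ 77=0.13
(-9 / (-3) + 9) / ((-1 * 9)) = -4 / 3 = -1.33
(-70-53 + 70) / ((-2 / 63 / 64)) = 106848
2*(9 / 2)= 9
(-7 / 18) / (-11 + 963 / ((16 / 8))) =-7 / 8469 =-0.00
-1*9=-9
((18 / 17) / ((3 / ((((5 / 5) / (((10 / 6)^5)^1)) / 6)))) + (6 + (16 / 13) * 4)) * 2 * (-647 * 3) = -29297100738 / 690625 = -42421.14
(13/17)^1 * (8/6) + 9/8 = 875/408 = 2.14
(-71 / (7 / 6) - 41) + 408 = 2143 / 7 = 306.14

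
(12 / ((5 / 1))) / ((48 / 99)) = 99 / 20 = 4.95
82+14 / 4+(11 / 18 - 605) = -4670 / 9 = -518.89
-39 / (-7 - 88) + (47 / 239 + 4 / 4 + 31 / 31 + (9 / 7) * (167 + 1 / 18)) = 69102679 / 317870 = 217.39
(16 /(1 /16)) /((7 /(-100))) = -3657.14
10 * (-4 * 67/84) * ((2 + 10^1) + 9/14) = -19765/49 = -403.37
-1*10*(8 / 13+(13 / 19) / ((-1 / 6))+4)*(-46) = 57960 / 247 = 234.66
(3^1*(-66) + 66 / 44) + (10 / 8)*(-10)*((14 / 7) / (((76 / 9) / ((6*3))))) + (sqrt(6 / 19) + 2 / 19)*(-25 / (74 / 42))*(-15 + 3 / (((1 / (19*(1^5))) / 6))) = -171675*sqrt(114) / 703 - 518952 / 703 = -3345.58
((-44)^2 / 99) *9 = 176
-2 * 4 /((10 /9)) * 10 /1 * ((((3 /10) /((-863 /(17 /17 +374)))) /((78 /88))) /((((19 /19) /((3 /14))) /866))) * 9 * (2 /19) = 1861.63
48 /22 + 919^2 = 9290195 /11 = 844563.18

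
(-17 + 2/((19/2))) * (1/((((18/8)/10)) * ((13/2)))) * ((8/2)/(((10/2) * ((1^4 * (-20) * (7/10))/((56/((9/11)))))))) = 898304/20007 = 44.90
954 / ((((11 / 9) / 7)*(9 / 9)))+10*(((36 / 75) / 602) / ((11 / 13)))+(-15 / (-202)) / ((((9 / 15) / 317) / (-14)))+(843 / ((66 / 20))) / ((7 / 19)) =1339542213 / 238865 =5607.95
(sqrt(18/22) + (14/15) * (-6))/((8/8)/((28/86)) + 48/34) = -6664/5335 + 714 * sqrt(11)/11737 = -1.05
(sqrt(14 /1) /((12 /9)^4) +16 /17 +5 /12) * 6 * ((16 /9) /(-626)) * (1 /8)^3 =-277 /6129792 - 27 * sqrt(14) /2564096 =-0.00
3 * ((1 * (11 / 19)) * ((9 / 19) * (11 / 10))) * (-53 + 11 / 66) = -345213 / 7220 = -47.81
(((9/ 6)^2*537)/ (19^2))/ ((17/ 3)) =14499/ 24548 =0.59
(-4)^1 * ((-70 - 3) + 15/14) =2014/7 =287.71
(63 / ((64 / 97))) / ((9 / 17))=11543 / 64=180.36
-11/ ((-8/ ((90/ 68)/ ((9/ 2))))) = 55/ 136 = 0.40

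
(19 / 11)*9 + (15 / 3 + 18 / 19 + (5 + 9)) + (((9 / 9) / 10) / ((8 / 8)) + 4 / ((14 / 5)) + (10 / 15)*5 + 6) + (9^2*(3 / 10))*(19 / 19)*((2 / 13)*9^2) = 199225991 / 570570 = 349.17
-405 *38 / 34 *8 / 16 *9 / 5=-407.38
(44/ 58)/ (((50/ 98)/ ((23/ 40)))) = 12397/ 14500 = 0.85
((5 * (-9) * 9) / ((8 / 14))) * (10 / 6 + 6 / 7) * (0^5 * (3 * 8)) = 0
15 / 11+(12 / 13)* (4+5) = 1383 / 143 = 9.67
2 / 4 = 1 / 2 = 0.50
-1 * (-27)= 27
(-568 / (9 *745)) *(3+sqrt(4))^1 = -568 / 1341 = -0.42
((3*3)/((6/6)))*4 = 36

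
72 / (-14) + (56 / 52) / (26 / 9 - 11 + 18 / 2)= -1431 / 364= -3.93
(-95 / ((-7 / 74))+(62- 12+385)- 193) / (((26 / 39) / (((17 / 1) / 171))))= 185.85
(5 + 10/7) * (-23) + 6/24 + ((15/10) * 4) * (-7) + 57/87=-153429/812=-188.95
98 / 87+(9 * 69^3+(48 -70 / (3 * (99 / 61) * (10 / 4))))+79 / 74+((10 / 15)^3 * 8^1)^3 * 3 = 457925279657579 / 154878966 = 2956665.40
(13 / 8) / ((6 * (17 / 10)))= 65 / 408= 0.16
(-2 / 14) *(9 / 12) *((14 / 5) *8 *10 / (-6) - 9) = 139 / 28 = 4.96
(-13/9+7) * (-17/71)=-850/639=-1.33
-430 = -430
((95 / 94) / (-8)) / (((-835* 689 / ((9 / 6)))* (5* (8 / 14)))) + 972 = 3364184379279 / 3461095040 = 972.00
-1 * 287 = -287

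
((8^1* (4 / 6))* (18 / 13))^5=8153726976 / 371293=21960.36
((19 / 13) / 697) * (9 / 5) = 0.00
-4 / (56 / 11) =-11 / 14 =-0.79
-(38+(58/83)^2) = -265146/6889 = -38.49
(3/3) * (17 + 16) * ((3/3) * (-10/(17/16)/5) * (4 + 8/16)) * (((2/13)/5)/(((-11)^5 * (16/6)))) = 324/16178305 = 0.00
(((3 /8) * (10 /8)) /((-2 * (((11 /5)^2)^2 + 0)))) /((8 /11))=-9375 /681472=-0.01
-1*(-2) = 2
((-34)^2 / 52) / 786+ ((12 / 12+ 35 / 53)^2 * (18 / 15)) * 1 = 478828157 / 143511810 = 3.34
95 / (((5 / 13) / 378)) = 93366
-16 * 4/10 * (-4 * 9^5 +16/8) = 7558208/5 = 1511641.60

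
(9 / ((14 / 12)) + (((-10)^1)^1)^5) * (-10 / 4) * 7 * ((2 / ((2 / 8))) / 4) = 3499730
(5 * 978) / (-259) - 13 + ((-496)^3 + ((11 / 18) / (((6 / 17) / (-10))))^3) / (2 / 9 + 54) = -4976805863460197 / 2211354432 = -2250569.06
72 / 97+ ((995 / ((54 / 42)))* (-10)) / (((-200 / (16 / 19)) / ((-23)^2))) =285928348 / 16587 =17238.10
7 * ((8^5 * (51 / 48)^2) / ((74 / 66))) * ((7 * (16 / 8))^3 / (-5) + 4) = -23276994048 / 185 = -125821589.45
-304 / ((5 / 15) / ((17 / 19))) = -816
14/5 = 2.80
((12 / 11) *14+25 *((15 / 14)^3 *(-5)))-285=-12782073 / 30184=-423.47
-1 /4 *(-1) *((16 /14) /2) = 1 /7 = 0.14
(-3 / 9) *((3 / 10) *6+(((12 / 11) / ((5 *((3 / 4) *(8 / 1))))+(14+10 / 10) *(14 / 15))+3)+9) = -1531 / 165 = -9.28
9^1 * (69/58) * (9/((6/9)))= 16767/116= 144.54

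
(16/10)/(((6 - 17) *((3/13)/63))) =-2184/55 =-39.71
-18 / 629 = -0.03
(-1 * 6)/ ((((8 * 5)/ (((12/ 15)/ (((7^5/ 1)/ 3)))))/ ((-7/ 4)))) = 9/ 240100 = 0.00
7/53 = 0.13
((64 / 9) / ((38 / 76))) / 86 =64 / 387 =0.17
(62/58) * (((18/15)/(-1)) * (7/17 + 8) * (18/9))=-53196/2465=-21.58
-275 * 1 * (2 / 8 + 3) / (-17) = 3575 / 68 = 52.57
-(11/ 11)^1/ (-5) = 0.20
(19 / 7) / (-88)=-19 / 616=-0.03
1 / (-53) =-1 / 53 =-0.02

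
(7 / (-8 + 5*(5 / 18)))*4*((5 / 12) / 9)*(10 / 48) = -25 / 612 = -0.04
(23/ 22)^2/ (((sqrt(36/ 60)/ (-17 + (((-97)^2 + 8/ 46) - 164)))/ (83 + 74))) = 191606882 * sqrt(15)/ 363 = 2044325.79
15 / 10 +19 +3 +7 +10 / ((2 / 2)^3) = 81 / 2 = 40.50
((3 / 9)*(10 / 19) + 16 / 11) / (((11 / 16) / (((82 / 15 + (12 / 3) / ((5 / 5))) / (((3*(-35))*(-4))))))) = 82928 / 1551825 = 0.05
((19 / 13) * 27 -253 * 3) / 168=-1559 / 364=-4.28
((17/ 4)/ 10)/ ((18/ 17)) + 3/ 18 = 409/ 720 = 0.57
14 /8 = 7 /4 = 1.75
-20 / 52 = -0.38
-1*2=-2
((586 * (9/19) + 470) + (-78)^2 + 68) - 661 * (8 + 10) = -94970/19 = -4998.42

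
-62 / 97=-0.64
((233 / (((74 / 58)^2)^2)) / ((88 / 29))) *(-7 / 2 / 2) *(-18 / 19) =301083156171 / 6267194384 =48.04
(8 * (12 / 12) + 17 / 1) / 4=6.25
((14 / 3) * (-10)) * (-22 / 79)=3080 / 237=13.00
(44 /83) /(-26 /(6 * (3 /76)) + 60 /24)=-792 /160273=-0.00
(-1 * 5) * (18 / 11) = -90 / 11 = -8.18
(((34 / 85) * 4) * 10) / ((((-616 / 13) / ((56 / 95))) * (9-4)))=-0.04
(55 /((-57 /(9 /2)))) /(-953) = 165 /36214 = 0.00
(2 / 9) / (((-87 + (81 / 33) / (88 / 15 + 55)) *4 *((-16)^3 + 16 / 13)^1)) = 130559 / 836809595136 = 0.00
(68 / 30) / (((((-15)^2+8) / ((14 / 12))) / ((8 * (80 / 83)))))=15232 / 174051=0.09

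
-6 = -6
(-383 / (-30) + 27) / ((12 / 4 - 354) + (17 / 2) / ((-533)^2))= -338918177 / 2991456915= -0.11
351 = 351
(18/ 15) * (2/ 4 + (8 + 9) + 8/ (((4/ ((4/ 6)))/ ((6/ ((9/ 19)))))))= 619/ 15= 41.27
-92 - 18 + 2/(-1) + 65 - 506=-553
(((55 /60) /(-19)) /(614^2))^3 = -1331 /635060012862046507241472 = -0.00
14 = 14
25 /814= 0.03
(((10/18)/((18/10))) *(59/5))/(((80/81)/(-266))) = -7847/8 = -980.88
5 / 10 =1 / 2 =0.50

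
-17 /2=-8.50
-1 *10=-10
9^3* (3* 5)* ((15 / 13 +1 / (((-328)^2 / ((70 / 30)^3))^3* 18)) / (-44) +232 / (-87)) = -29446.76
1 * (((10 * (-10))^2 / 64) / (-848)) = -625 / 3392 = -0.18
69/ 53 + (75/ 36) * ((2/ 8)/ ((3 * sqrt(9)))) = 31133/ 22896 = 1.36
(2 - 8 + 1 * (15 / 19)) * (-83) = 8217 / 19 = 432.47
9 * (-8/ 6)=-12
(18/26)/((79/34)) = 306/1027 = 0.30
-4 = -4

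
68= 68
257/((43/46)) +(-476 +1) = -8603/43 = -200.07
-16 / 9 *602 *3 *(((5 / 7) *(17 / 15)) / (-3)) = 23392 / 27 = 866.37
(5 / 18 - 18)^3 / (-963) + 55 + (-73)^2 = 30270168703 / 5616216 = 5389.78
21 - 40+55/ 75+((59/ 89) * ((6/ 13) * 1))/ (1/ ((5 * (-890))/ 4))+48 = -60577/ 195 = -310.65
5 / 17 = 0.29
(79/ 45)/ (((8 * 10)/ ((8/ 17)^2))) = 316/ 65025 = 0.00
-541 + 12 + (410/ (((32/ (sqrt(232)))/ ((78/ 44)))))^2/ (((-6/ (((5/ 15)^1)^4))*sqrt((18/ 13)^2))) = -10641282569/ 15054336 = -706.86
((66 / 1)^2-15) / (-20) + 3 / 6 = -4331 / 20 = -216.55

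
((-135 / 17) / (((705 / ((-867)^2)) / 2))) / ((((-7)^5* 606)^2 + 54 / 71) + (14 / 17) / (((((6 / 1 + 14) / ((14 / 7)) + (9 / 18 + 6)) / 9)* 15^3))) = -5944074728625 / 36412121938832721115343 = -0.00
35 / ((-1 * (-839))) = 35 / 839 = 0.04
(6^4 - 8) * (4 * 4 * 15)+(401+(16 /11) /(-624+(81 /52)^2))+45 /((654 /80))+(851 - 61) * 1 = 625350207878639 /2015201265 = 310316.50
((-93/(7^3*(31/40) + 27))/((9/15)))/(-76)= 1550/222547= 0.01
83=83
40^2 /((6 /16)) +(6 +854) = 15380 /3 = 5126.67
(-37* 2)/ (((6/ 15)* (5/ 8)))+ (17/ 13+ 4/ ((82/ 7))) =-156889/ 533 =-294.35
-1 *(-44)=44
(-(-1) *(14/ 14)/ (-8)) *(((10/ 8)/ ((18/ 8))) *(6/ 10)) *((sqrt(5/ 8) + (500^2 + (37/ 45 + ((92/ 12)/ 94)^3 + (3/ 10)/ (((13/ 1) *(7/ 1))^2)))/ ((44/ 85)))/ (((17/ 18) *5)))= -232135495012750831/ 54474283543680-3 *sqrt(10)/ 1360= -4261.38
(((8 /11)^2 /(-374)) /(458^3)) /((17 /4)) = -16 /4619365699751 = -0.00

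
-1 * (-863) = 863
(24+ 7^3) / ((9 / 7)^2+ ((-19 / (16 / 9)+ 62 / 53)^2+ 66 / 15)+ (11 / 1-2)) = 64658236160 / 18611610597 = 3.47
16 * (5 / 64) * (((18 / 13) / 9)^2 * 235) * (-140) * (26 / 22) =-164500 / 143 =-1150.35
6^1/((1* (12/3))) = 3/2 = 1.50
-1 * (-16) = 16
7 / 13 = 0.54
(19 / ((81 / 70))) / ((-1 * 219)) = -1330 / 17739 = -0.07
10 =10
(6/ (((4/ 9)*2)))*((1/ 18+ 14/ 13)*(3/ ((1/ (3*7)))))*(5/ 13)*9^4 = 1643038425/ 1352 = 1215265.11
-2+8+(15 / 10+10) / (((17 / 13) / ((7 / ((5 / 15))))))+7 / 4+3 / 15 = 65493 / 340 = 192.63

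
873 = 873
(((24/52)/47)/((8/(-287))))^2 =741321/5973136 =0.12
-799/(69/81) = -21573/23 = -937.96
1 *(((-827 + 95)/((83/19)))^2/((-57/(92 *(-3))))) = 936620352/6889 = 135958.83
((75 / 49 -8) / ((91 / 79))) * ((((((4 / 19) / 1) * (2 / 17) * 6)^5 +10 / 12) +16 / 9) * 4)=-8276350473603073870 / 141088817464937433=-58.66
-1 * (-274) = 274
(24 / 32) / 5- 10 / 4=-47 / 20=-2.35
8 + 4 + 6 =18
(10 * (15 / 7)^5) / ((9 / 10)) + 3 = 8487921 / 16807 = 505.02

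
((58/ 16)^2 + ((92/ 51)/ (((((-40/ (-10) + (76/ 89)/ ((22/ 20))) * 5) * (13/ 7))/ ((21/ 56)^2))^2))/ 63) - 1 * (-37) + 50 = 23005774317082829/ 229734678118400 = 100.14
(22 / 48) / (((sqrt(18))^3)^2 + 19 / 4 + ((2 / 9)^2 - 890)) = 0.00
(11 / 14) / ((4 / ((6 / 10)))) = 33 / 280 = 0.12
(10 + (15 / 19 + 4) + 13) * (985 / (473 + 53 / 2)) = 346720 / 6327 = 54.80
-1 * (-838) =838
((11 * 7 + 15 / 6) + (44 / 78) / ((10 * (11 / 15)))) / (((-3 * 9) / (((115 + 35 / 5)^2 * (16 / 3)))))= -246359968 / 1053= -233960.08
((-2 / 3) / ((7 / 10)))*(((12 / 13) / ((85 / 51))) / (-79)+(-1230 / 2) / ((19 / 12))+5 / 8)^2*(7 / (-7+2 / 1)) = 91620053796674209 / 456908602800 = 200521.62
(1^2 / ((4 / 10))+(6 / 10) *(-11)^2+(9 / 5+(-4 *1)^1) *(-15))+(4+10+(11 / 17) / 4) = 41569 / 340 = 122.26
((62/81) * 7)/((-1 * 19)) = -0.28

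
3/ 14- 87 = -1215/ 14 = -86.79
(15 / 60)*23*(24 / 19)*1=7.26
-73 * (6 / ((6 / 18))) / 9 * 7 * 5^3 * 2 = -255500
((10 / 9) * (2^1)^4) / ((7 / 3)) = 160 / 21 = 7.62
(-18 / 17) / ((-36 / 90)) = 45 / 17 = 2.65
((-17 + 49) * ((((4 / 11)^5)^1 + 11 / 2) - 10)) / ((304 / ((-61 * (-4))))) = -353168284 / 3059969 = -115.42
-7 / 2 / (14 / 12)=-3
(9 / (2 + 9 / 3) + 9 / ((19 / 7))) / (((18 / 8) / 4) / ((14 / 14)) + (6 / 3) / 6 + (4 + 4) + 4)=23328 / 58805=0.40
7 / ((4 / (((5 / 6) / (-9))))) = -0.16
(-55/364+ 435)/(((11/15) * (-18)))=-791425/24024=-32.94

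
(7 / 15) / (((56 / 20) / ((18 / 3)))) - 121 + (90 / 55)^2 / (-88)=-319521 / 2662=-120.03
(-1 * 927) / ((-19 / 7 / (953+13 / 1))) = 6268374 / 19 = 329914.42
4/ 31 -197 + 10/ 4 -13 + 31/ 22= -70233/ 341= -205.96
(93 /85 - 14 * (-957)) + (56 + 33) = 1146488 /85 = 13488.09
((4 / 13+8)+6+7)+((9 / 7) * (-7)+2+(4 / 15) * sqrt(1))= 2842 / 195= 14.57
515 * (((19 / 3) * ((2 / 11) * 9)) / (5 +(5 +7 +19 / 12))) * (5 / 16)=440325 / 4906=89.75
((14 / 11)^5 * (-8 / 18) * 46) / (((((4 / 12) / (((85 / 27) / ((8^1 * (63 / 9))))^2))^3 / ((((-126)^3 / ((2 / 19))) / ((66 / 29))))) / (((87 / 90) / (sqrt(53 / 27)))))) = 1358366813632740625 * sqrt(159) / 51096010668291072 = 335.22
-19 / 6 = -3.17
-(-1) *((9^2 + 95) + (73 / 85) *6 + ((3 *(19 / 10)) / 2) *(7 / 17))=61991 / 340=182.33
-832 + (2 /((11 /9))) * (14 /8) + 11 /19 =-346337 /418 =-828.56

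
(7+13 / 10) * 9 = 747 / 10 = 74.70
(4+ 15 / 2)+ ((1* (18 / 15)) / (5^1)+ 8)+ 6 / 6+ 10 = 1537 / 50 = 30.74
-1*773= -773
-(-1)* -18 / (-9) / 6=1 / 3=0.33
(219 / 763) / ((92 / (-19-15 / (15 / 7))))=-2847 / 35098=-0.08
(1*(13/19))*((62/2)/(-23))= -0.92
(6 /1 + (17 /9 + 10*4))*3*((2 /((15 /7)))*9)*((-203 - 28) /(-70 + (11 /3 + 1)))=42669 /10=4266.90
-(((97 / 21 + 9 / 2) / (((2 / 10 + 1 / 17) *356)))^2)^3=-1190436400714687757977515625 / 1266869309127495030007629355155456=-0.00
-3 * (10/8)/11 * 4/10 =-3/22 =-0.14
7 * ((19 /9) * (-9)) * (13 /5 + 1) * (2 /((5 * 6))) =-798 /25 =-31.92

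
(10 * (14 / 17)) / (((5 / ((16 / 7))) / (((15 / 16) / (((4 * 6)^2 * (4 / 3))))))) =0.00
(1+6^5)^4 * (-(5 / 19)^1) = -18290197714147205 / 19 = -962641984955116.05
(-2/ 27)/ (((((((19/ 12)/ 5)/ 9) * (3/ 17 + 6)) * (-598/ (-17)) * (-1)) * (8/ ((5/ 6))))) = 1445/ 1431612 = 0.00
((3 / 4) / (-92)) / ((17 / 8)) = -3 / 782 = -0.00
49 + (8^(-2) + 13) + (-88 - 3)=-1855/64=-28.98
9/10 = 0.90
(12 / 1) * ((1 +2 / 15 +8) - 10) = -52 / 5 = -10.40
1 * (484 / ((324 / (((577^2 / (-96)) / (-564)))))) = 40284409 / 4385664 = 9.19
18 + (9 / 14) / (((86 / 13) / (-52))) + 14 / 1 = 8111 / 301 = 26.95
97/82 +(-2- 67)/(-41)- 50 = -3865/82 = -47.13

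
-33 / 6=-11 / 2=-5.50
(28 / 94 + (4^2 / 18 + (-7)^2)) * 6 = 42458 / 141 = 301.12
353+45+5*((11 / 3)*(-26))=-236 / 3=-78.67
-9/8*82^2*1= -15129/2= -7564.50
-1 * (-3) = 3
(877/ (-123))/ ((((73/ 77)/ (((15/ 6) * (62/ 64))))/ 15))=-52334975/ 191552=-273.22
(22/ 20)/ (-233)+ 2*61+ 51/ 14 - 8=959339/ 8155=117.64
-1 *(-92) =92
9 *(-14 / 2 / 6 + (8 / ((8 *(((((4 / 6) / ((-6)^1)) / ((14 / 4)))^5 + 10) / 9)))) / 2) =-128024313375 / 19848730796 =-6.45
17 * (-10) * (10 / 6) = -850 / 3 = -283.33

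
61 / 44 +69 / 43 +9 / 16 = 26893 / 7568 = 3.55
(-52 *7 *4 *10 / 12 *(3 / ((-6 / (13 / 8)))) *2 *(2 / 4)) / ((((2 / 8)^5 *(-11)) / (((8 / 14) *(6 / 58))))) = -1730560 / 319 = -5424.95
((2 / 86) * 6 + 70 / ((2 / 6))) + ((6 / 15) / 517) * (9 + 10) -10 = 22248144 / 111155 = 200.15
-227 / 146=-1.55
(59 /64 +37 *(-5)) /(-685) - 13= -558139 /43840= -12.73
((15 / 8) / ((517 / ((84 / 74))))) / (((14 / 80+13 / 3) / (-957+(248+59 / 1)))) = -6142500 / 10348789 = -0.59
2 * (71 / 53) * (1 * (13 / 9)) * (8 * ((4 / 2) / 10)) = 14768 / 2385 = 6.19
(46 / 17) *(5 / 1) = 13.53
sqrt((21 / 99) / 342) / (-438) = -sqrt(8778) / 1647756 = -0.00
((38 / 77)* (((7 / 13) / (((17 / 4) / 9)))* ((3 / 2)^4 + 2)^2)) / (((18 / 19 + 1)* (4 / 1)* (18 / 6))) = 13828827 / 11513216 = 1.20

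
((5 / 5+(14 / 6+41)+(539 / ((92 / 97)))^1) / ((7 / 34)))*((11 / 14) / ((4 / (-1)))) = -4516985 / 7728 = -584.50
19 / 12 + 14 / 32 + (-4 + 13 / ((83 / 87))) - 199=-187.35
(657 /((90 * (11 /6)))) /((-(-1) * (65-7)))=219 /3190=0.07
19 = 19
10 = 10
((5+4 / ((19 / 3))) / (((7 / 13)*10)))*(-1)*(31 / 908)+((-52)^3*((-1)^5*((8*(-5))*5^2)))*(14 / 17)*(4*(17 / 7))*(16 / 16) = -1358430761003121 / 1207640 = -1124864000.04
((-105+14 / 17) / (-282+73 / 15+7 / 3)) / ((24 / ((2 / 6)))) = 8855 / 1681776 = 0.01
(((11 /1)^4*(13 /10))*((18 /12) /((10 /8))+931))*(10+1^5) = 9758563243 /50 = 195171264.86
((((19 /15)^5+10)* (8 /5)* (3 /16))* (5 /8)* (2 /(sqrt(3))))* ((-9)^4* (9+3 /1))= 815657769* sqrt(3) /6250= 226041.71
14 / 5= 2.80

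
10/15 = 2/3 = 0.67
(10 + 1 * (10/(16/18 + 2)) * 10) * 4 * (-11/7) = -25520/91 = -280.44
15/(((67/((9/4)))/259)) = 34965/268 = 130.47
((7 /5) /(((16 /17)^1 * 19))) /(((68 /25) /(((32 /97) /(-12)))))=-35 /44232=-0.00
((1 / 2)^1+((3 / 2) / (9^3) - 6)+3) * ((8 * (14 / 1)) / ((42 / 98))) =-475888 / 729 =-652.80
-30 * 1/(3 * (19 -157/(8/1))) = 16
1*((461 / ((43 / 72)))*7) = 232344 / 43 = 5403.35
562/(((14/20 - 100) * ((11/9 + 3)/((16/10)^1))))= -13488/6289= -2.14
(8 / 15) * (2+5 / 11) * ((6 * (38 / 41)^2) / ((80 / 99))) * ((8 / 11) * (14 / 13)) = 39299904 / 6009575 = 6.54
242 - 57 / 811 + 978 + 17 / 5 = 4960602 / 4055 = 1223.33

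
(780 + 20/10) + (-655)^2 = 429807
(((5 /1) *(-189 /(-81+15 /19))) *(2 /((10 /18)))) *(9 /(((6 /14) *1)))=226233 /254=890.68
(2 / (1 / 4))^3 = 512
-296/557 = -0.53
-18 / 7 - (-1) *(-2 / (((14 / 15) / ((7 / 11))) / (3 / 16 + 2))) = -6843 / 1232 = -5.55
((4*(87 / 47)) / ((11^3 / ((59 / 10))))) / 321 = 0.00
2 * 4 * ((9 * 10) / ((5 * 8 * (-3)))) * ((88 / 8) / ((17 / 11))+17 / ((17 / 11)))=-1848 / 17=-108.71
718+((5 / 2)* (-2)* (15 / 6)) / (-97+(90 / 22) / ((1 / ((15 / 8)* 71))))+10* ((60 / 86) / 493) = 2074476882 / 2889299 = 717.99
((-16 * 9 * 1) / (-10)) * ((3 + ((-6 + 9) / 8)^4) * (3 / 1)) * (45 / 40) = 3005667 / 20480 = 146.76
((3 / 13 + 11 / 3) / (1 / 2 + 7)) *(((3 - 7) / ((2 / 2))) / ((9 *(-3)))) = 1216 / 15795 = 0.08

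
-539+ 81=-458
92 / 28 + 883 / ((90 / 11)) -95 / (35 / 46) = -8599 / 630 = -13.65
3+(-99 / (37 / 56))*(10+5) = -83049 / 37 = -2244.57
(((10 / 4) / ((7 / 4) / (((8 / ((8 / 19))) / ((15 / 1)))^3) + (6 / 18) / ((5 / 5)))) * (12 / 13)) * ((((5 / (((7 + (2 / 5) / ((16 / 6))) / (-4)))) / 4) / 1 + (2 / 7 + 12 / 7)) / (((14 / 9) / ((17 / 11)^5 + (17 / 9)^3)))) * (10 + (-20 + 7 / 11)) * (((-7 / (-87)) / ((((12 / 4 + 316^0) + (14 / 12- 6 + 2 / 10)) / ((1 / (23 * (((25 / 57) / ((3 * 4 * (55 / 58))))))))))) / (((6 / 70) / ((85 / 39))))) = 857.45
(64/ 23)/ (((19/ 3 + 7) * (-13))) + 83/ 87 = 121997/ 130065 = 0.94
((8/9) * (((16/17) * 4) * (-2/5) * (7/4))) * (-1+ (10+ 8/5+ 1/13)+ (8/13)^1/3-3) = -18.46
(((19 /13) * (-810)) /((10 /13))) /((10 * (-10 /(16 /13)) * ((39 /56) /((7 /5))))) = 804384 /21125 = 38.08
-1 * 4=-4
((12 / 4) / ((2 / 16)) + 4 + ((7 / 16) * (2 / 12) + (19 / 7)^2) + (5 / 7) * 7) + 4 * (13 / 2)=312535 / 4704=66.44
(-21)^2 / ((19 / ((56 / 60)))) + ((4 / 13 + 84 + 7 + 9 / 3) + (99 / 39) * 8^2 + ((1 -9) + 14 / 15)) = 201082 / 741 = 271.37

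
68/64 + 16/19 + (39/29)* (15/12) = 31611/8816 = 3.59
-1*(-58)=58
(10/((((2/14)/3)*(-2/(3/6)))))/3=-35/2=-17.50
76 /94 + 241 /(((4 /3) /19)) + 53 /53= 645979 /188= 3436.06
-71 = -71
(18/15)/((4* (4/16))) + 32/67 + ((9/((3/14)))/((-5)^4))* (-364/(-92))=1871824/963125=1.94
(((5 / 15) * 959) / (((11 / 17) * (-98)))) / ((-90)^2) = -2329 / 3742200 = -0.00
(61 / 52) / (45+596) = 61 / 33332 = 0.00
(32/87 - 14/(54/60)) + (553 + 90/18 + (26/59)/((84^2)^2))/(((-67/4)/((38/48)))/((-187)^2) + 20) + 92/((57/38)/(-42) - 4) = -644873238878487400109/63954229736169868032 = -10.08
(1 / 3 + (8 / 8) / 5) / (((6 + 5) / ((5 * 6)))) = 16 / 11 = 1.45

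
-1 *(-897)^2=-804609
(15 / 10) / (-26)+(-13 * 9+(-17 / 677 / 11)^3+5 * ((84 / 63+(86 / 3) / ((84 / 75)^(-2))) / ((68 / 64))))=2666861568780504863 / 45635870550341500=58.44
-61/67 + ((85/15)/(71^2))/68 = -3689945/4052964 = -0.91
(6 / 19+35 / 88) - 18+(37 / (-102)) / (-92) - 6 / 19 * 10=-20044463 / 980628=-20.44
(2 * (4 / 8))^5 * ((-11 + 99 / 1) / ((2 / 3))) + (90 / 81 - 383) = -2249 / 9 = -249.89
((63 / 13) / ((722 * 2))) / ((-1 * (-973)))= 9 / 2609308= 0.00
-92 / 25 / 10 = -46 / 125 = -0.37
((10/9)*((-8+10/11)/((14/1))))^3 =-2197000/12326391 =-0.18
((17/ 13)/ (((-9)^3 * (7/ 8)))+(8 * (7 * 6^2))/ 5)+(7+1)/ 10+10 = 27464210/ 66339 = 414.00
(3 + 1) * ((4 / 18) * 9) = 8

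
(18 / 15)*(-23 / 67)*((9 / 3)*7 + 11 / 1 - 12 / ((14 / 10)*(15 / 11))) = -10.59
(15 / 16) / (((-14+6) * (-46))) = 15 / 5888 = 0.00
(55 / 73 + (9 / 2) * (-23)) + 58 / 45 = -666577 / 6570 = -101.46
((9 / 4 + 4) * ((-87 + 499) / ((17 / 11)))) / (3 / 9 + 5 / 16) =1359600 / 527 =2579.89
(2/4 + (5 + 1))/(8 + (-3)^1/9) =39/46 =0.85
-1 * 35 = -35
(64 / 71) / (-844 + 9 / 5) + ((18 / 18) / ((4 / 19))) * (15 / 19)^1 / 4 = 4479595 / 4783696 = 0.94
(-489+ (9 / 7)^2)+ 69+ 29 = -389.35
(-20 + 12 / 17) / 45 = -328 / 765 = -0.43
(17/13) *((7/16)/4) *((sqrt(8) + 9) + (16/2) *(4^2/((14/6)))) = 119 *sqrt(2)/416 + 7599/832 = 9.54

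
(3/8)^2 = 9/64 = 0.14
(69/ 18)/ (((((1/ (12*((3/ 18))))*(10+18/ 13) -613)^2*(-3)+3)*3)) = -3887/ 3365866224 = -0.00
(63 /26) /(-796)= -63 /20696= -0.00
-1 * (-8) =8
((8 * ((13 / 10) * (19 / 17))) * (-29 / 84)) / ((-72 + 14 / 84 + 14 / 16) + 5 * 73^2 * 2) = -57304 / 759967915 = -0.00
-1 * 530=-530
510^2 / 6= 43350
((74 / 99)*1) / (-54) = -37 / 2673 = -0.01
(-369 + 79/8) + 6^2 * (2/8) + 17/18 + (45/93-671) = -2275963/2232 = -1019.70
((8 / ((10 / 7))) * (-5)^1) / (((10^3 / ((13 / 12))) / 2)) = -91 / 1500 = -0.06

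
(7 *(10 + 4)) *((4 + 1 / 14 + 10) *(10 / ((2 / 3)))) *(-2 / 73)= -41370 / 73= -566.71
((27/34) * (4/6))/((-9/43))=-43/17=-2.53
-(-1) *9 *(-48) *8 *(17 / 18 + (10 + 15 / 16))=-41064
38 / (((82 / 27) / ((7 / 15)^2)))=2793 / 1025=2.72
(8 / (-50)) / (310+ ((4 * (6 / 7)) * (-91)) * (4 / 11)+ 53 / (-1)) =-44 / 39475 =-0.00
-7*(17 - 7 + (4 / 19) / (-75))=-99722 / 1425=-69.98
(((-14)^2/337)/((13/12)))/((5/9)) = 21168/21905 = 0.97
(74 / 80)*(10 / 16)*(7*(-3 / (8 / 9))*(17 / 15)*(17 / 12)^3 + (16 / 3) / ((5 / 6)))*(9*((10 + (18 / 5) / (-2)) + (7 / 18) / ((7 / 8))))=-1541475907 / 491520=-3136.14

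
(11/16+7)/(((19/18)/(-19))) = -138.38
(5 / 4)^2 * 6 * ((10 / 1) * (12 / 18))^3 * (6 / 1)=50000 / 3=16666.67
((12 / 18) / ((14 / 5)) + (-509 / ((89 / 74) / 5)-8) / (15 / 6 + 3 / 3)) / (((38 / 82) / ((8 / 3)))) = -371888696 / 106533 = -3490.83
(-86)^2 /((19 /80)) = 31141.05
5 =5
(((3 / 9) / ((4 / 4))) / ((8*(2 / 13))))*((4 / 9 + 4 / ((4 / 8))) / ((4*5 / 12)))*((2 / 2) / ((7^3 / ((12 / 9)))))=247 / 46305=0.01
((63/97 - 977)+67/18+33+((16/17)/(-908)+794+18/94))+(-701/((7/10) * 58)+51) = -7180936009355/64285483374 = -111.70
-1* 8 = -8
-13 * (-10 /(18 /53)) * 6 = 6890 /3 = 2296.67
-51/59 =-0.86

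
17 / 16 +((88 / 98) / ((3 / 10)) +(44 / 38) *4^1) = 388217 / 44688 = 8.69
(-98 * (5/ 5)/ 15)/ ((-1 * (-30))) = -49/ 225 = -0.22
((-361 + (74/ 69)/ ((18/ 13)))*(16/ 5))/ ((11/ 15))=-3579200/ 2277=-1571.89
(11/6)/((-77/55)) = -55/42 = -1.31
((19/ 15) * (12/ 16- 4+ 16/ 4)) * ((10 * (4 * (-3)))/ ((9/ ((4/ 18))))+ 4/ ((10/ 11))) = 1843/ 1350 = 1.37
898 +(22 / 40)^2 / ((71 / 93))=25514453 / 28400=898.40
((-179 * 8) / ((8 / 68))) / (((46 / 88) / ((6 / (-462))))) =48688 / 161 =302.41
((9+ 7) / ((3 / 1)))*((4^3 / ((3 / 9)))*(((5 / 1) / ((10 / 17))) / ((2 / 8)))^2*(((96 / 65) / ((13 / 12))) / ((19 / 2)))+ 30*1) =2729914976 / 16055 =170035.19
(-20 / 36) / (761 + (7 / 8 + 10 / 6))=-8 / 10995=-0.00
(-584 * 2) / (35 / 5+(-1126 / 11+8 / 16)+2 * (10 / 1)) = 25696 / 1647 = 15.60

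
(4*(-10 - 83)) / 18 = -62 / 3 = -20.67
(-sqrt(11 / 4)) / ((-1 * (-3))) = -sqrt(11) / 6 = -0.55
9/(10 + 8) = 1/2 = 0.50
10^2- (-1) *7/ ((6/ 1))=607/ 6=101.17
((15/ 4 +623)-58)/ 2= 284.38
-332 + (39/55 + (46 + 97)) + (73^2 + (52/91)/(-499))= 987607107/192115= 5140.71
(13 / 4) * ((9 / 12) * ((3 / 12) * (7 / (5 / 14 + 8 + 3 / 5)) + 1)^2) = 29211013 / 8386752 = 3.48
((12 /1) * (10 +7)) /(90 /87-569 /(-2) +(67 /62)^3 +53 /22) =15509432928 /21987323509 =0.71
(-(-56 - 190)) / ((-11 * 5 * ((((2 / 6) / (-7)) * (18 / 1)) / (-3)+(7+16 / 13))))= -22386 / 42625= -0.53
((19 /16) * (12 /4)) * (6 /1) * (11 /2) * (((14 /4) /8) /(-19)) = -2.71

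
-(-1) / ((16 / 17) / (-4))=-17 / 4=-4.25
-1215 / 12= -405 / 4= -101.25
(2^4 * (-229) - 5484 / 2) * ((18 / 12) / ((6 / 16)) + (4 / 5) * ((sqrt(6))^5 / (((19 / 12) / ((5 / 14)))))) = -5534784 * sqrt(6) / 133 - 25624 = -127559.31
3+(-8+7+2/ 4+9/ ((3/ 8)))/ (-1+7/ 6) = 144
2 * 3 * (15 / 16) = 45 / 8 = 5.62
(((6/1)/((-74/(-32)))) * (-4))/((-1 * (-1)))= -384/37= -10.38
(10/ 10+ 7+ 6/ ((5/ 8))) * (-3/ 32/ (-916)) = 33/ 18320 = 0.00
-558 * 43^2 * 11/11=-1031742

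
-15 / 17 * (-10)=8.82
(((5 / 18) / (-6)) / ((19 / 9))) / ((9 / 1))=-5 / 2052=-0.00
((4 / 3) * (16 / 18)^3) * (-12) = -8192 / 729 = -11.24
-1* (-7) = 7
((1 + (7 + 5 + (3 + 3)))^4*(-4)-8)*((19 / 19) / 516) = -43441 / 43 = -1010.26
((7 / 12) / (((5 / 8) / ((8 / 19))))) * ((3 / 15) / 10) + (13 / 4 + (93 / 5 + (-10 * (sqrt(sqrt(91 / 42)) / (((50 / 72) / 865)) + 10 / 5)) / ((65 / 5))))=-2076 * 13^(1 / 4) * 6^(3 / 4) / 13 + 7528337 / 370500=-1142.15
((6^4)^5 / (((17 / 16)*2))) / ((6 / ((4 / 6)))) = 3249918613389312 / 17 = 191171683140547.76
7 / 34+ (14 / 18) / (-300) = 9331 / 45900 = 0.20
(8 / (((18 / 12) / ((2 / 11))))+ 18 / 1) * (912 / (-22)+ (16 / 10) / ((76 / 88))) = -25906384 / 34485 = -751.24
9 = 9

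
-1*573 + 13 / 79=-45254 / 79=-572.84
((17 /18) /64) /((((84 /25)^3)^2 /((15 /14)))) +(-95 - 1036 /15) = -1549263561046335367 /9442891089838080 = -164.07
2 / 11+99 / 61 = 1211 / 671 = 1.80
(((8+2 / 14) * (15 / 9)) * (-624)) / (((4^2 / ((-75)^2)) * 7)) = -20840625 / 49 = -425318.88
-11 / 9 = -1.22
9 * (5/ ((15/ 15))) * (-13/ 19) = -585/ 19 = -30.79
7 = 7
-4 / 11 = -0.36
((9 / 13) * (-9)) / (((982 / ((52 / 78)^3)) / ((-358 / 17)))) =4296 / 108511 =0.04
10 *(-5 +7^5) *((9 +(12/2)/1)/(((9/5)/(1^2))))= 4200500/3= 1400166.67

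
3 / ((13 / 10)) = 30 / 13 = 2.31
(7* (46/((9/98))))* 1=31556/9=3506.22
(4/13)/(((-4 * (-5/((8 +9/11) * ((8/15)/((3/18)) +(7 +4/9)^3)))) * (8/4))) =147001463/5212350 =28.20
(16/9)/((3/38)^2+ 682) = 23104/8863353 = 0.00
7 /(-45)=-7 /45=-0.16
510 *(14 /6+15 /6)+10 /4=4935 /2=2467.50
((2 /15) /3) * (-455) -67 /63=-149 /7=-21.29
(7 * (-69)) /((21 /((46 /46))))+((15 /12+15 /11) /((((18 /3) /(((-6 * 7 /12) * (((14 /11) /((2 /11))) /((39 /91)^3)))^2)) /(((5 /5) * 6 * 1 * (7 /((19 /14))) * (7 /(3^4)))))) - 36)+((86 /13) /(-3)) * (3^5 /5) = 723178970839997 /6417445320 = 112689.54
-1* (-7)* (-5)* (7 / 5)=-49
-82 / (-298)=41 / 149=0.28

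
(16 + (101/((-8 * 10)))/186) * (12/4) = 237979/4960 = 47.98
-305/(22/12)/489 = -610/1793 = -0.34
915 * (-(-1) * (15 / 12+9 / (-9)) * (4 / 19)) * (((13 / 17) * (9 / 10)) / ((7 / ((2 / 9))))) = 1.05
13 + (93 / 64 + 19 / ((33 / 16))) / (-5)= 22951 / 2112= 10.87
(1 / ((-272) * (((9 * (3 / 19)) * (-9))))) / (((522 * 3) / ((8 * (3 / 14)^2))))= 19 / 281767248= 0.00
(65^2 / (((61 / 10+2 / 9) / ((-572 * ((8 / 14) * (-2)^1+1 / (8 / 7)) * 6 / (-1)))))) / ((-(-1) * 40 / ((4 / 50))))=-9787635 / 7966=-1228.68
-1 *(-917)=917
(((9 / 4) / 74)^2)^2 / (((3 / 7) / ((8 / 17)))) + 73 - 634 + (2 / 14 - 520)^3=-786092548526098021461 / 5595255188992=-140492707.12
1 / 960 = 0.00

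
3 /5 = 0.60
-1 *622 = -622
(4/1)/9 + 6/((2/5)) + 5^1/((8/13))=1697/72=23.57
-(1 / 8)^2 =-1 / 64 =-0.02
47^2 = 2209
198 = 198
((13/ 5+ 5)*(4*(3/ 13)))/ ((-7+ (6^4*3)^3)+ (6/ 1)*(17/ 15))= 456/ 3820252999667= 0.00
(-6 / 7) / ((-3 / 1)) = 2 / 7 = 0.29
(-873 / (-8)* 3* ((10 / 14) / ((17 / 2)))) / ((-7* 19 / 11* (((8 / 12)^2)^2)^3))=-76551418845 / 259309568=-295.21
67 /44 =1.52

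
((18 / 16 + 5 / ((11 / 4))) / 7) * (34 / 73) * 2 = 629 / 1606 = 0.39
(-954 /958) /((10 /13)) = -6201 /4790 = -1.29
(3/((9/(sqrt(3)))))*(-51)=-17*sqrt(3)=-29.44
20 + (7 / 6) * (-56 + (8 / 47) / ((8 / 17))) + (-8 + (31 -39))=-17177 / 282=-60.91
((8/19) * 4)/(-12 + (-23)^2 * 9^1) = 0.00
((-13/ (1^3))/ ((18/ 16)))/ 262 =-52/ 1179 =-0.04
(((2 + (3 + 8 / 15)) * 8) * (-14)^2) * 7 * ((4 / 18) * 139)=253260224 / 135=1876001.66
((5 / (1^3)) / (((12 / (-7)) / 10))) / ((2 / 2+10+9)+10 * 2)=-0.73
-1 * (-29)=29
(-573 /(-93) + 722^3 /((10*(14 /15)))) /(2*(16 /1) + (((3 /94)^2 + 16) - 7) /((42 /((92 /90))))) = 1251589.32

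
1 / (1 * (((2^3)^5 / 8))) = 1 / 4096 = 0.00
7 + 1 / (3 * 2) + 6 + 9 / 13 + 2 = 1237 / 78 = 15.86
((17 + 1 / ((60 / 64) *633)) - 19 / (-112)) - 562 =-579392603 / 1063440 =-544.83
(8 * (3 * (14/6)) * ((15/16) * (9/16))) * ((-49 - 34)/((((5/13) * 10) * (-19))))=33.54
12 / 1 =12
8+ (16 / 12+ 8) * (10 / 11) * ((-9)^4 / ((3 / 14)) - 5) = 779264 / 3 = 259754.67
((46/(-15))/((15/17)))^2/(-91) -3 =-14432149/4606875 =-3.13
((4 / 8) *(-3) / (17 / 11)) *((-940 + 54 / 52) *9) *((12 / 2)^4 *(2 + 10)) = 28190569968 / 221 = 127559140.13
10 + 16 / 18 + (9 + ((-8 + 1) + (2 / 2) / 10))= 1169 / 90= 12.99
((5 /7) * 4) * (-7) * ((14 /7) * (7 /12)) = -70 /3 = -23.33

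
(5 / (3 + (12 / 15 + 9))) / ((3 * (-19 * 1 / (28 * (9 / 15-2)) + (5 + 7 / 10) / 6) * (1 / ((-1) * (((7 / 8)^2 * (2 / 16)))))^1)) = -300125 / 34553856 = -0.01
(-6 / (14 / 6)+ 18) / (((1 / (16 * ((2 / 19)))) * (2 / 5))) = 8640 / 133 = 64.96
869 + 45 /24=6967 /8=870.88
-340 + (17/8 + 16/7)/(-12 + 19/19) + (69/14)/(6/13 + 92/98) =-23138359/68684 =-336.88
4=4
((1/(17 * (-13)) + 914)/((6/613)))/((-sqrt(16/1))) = -41273903/1768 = -23344.97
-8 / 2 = -4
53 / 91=0.58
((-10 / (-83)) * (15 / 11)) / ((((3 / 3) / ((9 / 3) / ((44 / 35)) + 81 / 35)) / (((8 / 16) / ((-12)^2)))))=0.00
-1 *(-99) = 99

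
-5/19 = -0.26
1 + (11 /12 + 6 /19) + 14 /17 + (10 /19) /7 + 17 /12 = 30848 /6783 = 4.55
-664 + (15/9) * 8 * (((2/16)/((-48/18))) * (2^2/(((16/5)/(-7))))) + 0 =-658.53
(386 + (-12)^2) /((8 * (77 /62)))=8215 /154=53.34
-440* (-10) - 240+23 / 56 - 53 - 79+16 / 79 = 17822585 / 4424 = 4028.61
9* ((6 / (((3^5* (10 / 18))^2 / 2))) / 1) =4 / 675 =0.01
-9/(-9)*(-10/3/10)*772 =-772/3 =-257.33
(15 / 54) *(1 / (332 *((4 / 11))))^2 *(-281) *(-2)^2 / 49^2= -170005 / 19054643328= -0.00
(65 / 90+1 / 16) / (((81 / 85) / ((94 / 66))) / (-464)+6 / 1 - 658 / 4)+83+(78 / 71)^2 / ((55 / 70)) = 12394711865089028 / 146629000393227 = 84.53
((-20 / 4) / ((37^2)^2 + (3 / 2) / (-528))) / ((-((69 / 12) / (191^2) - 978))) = -256826240 / 94148860860754479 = -0.00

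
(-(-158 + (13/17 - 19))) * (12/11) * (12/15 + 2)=503328/935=538.32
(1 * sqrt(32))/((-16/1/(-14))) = 7 * sqrt(2)/2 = 4.95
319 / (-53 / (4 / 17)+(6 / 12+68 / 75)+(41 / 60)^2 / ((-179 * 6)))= -246676320 / 173093909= -1.43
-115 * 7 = -805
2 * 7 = 14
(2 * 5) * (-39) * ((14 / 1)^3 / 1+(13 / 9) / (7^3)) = -1101196330 / 1029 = -1070161.64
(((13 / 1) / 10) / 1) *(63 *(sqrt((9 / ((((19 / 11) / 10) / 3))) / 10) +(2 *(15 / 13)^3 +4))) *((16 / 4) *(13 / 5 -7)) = -43071336 / 4225 -108108 *sqrt(627) / 475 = -15893.39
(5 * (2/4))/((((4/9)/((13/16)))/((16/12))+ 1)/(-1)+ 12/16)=-390/103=-3.79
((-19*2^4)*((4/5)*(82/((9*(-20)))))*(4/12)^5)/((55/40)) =199424/601425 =0.33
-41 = -41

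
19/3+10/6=8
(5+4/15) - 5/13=952/195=4.88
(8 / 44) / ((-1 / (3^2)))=-18 / 11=-1.64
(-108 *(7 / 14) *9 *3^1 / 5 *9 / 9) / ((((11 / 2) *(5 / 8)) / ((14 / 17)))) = -326592 / 4675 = -69.86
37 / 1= 37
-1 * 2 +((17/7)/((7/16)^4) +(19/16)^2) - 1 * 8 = 248254079/4302592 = 57.70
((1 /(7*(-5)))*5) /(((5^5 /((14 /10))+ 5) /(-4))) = 1 /3915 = 0.00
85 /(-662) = -85 /662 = -0.13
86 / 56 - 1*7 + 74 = 68.54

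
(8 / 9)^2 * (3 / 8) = 8 / 27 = 0.30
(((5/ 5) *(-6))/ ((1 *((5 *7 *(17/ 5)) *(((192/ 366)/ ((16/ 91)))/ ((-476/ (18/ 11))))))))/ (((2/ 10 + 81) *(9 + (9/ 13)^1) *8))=3355/ 4297104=0.00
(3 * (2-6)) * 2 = -24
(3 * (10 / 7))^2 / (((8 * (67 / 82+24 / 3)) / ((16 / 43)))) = 49200 / 507787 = 0.10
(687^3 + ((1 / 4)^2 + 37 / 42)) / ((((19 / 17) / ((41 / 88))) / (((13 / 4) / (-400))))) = -3589656782491 / 3268608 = -1098221.87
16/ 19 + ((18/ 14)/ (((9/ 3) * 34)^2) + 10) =1666971/ 153748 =10.84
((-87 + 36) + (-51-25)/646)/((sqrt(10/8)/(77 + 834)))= -1583318 * sqrt(5)/85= -41651.84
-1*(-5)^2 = -25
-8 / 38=-4 / 19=-0.21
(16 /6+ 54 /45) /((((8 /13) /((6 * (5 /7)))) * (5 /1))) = 377 /70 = 5.39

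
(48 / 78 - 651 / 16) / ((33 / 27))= -32.79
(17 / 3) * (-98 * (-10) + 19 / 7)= 38981 / 7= 5568.71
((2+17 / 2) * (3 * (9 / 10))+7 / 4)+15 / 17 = 5267 / 170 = 30.98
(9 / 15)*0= 0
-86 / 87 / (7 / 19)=-1634 / 609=-2.68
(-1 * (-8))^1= 8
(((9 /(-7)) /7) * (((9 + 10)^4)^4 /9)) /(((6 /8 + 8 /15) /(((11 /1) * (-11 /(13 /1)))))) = 42693727955736705689.50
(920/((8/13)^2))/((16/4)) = 19435/32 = 607.34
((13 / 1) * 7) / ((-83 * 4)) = -91 / 332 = -0.27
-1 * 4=-4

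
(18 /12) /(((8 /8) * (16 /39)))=117 /32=3.66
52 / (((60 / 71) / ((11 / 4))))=10153 / 60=169.22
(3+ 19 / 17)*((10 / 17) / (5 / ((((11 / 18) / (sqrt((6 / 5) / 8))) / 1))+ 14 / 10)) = 0.53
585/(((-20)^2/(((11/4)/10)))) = 0.40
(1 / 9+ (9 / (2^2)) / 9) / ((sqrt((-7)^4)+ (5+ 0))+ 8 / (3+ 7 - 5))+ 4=40097 / 10008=4.01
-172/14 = -86/7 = -12.29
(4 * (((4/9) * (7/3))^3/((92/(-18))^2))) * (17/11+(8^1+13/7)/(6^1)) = 769888/1414017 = 0.54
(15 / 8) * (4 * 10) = 75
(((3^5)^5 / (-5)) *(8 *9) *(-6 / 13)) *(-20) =-112624209009038.77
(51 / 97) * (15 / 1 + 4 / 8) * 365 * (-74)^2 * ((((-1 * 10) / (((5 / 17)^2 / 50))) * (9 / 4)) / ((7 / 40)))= -821918065194000 / 679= -1210483159343.15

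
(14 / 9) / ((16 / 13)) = 91 / 72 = 1.26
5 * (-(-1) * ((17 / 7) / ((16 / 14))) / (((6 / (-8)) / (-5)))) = 425 / 6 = 70.83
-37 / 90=-0.41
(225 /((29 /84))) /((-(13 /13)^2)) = -18900 /29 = -651.72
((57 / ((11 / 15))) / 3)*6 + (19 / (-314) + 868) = 3534803 / 3454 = 1023.39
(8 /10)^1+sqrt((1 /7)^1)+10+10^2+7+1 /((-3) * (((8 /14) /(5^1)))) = sqrt(7) /7+6893 /60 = 115.26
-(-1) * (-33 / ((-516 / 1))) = 11 / 172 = 0.06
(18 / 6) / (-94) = -3 / 94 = -0.03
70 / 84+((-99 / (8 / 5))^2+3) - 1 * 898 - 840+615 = 520195 / 192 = 2709.35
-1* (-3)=3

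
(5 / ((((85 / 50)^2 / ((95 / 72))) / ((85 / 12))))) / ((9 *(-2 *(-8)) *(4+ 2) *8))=59375 / 25380864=0.00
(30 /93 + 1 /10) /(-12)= -0.04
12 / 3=4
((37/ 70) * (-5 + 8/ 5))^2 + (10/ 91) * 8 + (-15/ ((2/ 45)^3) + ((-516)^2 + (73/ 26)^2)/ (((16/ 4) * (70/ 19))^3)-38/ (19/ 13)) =-12672834267355289/ 74197760000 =-170798.07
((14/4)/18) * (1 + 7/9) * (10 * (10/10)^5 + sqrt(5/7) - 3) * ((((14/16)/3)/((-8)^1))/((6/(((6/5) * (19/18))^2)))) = -123823/5248800 - 2527 * sqrt(35)/5248800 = -0.03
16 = 16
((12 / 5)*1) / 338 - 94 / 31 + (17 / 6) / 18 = -8113037 / 2829060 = -2.87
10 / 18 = 5 / 9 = 0.56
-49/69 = -0.71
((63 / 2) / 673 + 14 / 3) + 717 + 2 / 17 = 49550819 / 68646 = 721.83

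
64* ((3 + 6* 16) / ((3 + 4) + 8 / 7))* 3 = 44352 / 19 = 2334.32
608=608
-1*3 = -3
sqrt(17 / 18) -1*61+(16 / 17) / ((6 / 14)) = -2999 / 51+sqrt(34) / 6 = -57.83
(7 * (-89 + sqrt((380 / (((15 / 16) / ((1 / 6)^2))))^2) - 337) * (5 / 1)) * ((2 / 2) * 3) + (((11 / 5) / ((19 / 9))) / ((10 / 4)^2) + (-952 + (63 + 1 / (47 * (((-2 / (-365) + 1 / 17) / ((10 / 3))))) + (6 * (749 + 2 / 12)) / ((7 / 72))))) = 12649678681 / 7032375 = 1798.78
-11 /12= -0.92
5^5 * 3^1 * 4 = 37500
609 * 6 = 3654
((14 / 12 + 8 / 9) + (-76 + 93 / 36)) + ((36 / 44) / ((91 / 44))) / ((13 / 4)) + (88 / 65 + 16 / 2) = -61.89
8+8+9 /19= 313 /19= 16.47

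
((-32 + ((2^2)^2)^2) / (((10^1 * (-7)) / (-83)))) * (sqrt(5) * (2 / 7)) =169.69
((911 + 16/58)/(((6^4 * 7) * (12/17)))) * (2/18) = 149753/9471168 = 0.02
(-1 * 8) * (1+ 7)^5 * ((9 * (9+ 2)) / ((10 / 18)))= -233570304 / 5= -46714060.80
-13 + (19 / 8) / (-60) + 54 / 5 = -215 / 96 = -2.24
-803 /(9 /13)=-10439 /9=-1159.89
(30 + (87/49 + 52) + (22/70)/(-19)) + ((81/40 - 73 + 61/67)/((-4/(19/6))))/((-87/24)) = 4953402313/72357320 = 68.46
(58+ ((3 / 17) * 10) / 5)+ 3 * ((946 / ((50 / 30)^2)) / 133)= 3732614 / 56525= 66.03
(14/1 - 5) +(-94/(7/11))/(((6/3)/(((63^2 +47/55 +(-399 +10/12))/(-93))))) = 55572649/19530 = 2845.50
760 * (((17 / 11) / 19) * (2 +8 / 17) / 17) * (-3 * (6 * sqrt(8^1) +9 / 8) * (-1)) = 5670 / 187 +60480 * sqrt(2) / 187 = 487.71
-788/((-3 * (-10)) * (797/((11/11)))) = -394/11955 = -0.03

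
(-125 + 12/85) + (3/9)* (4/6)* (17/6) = -285106/2295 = -124.23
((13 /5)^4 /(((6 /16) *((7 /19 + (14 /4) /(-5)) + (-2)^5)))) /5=-8682544 /11518125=-0.75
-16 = -16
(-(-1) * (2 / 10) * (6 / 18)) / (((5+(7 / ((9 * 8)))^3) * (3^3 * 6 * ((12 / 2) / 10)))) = 256 / 1866583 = 0.00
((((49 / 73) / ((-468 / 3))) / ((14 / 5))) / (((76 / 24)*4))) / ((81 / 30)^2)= -875 / 52578396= -0.00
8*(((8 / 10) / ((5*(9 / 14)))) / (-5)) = -448 / 1125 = -0.40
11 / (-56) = -11 / 56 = -0.20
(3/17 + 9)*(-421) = -65676/17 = -3863.29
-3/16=-0.19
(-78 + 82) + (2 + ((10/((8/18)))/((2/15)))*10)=3387/2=1693.50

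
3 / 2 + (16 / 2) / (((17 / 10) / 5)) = 851 / 34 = 25.03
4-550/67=-282/67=-4.21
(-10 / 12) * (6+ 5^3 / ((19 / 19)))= -655 / 6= -109.17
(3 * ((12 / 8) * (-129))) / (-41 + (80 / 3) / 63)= 219429 / 15338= 14.31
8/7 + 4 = 36/7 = 5.14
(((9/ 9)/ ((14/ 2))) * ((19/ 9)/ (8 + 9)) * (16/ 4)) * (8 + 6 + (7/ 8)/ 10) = 3059/ 3060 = 1.00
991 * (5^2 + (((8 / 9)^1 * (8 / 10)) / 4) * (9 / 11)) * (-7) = -9593871 / 55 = -174434.02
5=5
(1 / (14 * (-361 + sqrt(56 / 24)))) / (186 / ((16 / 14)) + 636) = -361 / 1457288490 - sqrt(21) / 4371865470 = -0.00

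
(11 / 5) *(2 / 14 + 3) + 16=802 / 35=22.91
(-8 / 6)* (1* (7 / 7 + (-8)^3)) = 2044 / 3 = 681.33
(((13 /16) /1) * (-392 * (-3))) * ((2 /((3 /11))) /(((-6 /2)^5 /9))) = -7007 /27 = -259.52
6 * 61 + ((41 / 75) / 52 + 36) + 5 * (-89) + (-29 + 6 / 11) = -3064949 / 42900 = -71.44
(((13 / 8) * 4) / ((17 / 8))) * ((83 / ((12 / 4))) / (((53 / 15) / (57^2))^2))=3416977523700 / 47753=71555243.10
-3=-3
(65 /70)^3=2197 /2744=0.80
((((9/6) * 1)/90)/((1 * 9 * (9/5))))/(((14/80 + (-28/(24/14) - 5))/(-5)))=50/205659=0.00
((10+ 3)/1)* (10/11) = 130/11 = 11.82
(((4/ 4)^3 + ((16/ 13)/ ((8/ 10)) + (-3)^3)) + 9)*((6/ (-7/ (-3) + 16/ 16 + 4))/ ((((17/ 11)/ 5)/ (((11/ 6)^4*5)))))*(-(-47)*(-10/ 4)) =5763063625/ 21216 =271637.61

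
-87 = -87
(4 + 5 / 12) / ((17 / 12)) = 53 / 17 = 3.12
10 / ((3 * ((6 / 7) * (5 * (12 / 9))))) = 7 / 12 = 0.58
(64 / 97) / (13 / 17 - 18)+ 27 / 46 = 717319 / 1307366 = 0.55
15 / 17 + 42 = 729 / 17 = 42.88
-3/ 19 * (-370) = 58.42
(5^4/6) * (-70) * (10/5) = -43750/3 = -14583.33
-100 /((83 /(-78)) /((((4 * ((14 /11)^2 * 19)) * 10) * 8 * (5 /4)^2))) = 14523600000 /10043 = 1446141.59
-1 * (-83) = 83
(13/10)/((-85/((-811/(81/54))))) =10543/1275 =8.27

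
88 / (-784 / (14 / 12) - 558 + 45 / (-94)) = -752 / 10515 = -0.07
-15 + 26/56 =-407/28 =-14.54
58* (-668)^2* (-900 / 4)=-5823223200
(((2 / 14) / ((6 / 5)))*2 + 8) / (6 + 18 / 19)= 3287 / 2772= 1.19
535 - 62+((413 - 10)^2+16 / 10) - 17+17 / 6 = 4886083 / 30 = 162869.43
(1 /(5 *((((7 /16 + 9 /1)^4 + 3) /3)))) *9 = 1769472 /2600411045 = 0.00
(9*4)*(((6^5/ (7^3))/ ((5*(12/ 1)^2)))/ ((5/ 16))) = 31104/ 8575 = 3.63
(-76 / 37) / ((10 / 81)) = -3078 / 185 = -16.64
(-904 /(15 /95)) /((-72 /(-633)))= -453017 /9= -50335.22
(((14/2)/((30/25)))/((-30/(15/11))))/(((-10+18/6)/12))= 5/11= 0.45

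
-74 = -74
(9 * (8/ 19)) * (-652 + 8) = -46368/ 19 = -2440.42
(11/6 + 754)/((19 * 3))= 4535/342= 13.26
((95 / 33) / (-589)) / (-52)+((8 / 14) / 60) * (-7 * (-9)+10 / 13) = 376977 / 620620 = 0.61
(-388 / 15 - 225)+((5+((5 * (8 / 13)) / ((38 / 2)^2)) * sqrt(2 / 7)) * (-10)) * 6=-8263 / 15 - 2400 * sqrt(14) / 32851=-551.14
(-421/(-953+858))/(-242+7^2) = -421/18335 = -0.02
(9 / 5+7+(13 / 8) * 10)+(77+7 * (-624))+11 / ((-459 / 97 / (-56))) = -4135.77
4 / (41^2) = 4 / 1681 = 0.00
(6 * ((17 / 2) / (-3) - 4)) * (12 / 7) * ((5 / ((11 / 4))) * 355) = -3493200 / 77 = -45366.23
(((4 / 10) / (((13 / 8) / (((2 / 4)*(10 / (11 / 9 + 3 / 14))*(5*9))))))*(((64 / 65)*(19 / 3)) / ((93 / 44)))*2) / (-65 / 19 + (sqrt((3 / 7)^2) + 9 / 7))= -28691841024 / 215254793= -133.29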